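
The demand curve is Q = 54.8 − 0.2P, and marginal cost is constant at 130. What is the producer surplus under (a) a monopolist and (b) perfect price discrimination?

Monopoly: PS = 1036.8; Perfect PD: PS = 2073.6

Inverting demand: P = 274 − 5Q.
Monopoly sets MR = MC: 274 − 10Q = 130 ⇒ Q = 14.4, P = 274 − 5·14.4 = 202.
PS = (202 − 130)·14.4 = 1036.8.
Under first-degree price discrimination the firm charges each unit its demand price and produces up to where P = MC, i.e. Q = 28.8. Consumer surplus is zero; producer surplus equals total surplus.
PS = ½·(274 − 130)·28.8 = 2073.6.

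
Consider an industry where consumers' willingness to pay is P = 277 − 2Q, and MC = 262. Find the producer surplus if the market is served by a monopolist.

PS = 28.125

Monopoly sets MR = MC: 277 − 4Q = 262 ⇒ Q = 3.75, P = 277 − 2·3.75 = 269.5.
PS = (269.5 − 262)·3.75 = 28.125.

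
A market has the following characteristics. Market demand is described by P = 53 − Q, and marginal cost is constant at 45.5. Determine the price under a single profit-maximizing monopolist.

P = 49.25

The monopolist equates marginal revenue to marginal cost: 53 − 2Q = 45.5, so Q = 3.75. From demand, P = 49.25.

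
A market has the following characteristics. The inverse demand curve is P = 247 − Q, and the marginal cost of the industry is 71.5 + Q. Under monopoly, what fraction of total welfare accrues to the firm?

Monopoly sets MR = MC: 247 − 2Q = 71.5 + Q ⇒ Q = 58.5, P = 247 − 58.5 = 188.5.
CS = ½·(247 − 188.5)·58.5 = 1711.125.
PS = P·Q − VC(Q) = 188.5·58.5 − (71.5·58.5 + ½·1·58.5²) = 5133.375.
Share captured = PS/TS = 5133.375/6844.5 = 0.75.

PS/TS = 0.75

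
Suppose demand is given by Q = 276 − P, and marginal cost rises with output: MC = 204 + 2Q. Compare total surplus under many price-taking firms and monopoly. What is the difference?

Total surplus falls by 54

Inverting demand: P = 276 − Q.
Under competition P = MC: 276 − Q = 204 + 2Q ⇒ Q = 24, P = 252.
CS = ½·(276 − 252)·24 = 288; PS = (252·24 − 204·24 − ½·2·24²) = 576; TS = 864.
The monopolist equates marginal revenue to marginal cost: 276 − 2Q = 204 + 2Q, so Q = 18. From demand, P = 258.
CS = ½·(276 − 258)·18 = 162; PS = (258·18 − 204·18 − ½·2·18²) = 648; TS = 810.
Change in total surplus: 810 − 864 = −54.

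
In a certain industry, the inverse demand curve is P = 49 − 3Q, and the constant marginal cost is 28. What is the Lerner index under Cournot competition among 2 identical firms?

Cournot with 2 identical firms: the symmetric best-response condition is 49 − 9q = 28. Each firm produces q = 7/3, total output Q = 14/3, price P = 35.
Lerner index = (P − MC)/P = (35 − 28)/35 = 0.2.

Lerner index = 0.2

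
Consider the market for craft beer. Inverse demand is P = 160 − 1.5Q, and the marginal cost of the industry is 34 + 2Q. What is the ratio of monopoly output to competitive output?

Q_m/Q_c = 0.7

A monopolist chooses Q where MR = MC. MR = 160 − 3Q; setting this equal to 34 + 2Q gives Q = 25.2 and P = 122.2.
Under competition P = MC: 160 − 1.5Q = 34 + 2Q ⇒ Q = 36, P = 106.
Ratio Q_m/Q_c = 25.2/36 = 0.7.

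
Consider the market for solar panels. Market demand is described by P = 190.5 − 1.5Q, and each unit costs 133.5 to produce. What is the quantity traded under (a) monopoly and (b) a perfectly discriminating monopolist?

Monopoly: Q = 19; Perfect PD: Q = 38

A monopolist chooses Q where MR = MC. MR = 190.5 − 3Q; setting this equal to 133.5 gives Q = 19 and P = 162.
Under first-degree price discrimination the firm charges each unit its demand price and produces up to where P = MC, i.e. Q = 38. Consumer surplus is zero; producer surplus equals total surplus.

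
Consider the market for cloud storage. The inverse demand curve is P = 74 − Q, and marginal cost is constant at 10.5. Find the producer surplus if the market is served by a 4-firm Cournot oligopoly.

PS = 645.16

With 4 symmetric Cournot firms, each firm's FOC gives 74 − 5q = 10.5, so q = 12.7, Q = 4·12.7 = 50.8, and P = 23.2.
PS = (23.2 − 10.5)·50.8 = 645.16.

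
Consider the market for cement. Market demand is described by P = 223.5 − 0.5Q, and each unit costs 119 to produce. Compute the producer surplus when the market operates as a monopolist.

A monopolist chooses Q where MR = MC. MR = 223.5 − Q; setting this equal to 119 gives Q = 104.5 and P = 171.25.
PS = (171.25 − 119)·104.5 = 5460.125.

PS = 5460.125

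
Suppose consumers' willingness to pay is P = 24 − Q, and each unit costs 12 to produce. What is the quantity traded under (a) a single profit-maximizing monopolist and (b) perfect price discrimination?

A monopolist chooses Q where MR = MC. MR = 24 − 2Q; setting this equal to 12 gives Q = 6 and P = 18.
A perfectly discriminating monopolist sells every unit with P(Q) ≥ MC(Q), so output equals the competitive quantity Q = 12. Each buyer pays their reservation price, so CS = 0 and the firm captures all surplus.

Monopoly: Q = 6; Perfect PD: Q = 12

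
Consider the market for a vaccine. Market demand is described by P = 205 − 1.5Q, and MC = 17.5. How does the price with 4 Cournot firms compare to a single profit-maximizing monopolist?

Cournot: P = 55; Monopoly: P = 111.25

In a 4-firm Cournot equilibrium, symmetry and the first-order condition give q = (205 − 17.5)/(7.5) = 25. So Q = 100 and P = 55.
Monopoly sets MR = MC: 205 − 3Q = 17.5 ⇒ Q = 62.5, P = 205 − 1.5·62.5 = 111.25.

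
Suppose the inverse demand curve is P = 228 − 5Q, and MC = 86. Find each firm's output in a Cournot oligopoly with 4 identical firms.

q_i = 5.68

With 4 symmetric Cournot firms, each firm's FOC gives 228 − 25q = 86, so q = 5.68, Q = 4·5.68 = 22.72, and P = 114.4.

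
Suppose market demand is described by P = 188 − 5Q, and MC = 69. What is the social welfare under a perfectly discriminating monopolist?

TS = 1416.1

With perfect price discrimination, output is the efficient level Q = 23.8 (where demand meets MC), but every buyer pays their willingness to pay: CS = 0 and PS = total surplus.
TS = 1416.1 (equal to competitive TS).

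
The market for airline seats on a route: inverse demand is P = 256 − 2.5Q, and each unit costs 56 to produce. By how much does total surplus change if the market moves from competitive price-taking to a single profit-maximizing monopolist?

Competitive firms price at marginal cost: P = 56, giving Q = 80.
CS = ½·(256 − 56)·80 = 8000; PS = (56 − 56)·80 = 0; TS = 8000.
A monopolist chooses Q where MR = MC. MR = 256 − 5Q; setting this equal to 56 gives Q = 40 and P = 156.
CS = ½·(256 − 156)·40 = 2000; PS = (156 − 56)·40 = 4000; TS = 6000.
Change in total surplus: 6000 − 8000 = −2000.

TS falls by 2000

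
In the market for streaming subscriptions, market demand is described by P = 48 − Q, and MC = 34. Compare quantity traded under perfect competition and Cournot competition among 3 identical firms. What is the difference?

Perfect competition: P = MC = 34, so 48 − Q = 34 and Q = 14.
Cournot with 3 identical firms: the symmetric best-response condition is 48 − 4q = 34. Each firm produces q = 3.5, total output Q = 10.5, price P = 37.5.
Change in quantity traded: 10.5 − 14 = −3.5.

Q falls by 3.5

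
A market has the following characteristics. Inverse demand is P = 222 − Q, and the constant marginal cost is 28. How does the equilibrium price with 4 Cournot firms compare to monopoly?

Cournot with 4 identical firms: the symmetric best-response condition is 222 − 5q = 28. Each firm produces q = 38.8, total output Q = 155.2, price P = 66.8.
A monopolist chooses Q where MR = MC. MR = 222 − 2Q; setting this equal to 28 gives Q = 97 and P = 125.

Cournot: P = 66.8; Monopoly: P = 125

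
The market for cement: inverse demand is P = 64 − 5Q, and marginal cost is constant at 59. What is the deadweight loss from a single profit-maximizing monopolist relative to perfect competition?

DWL = 0.625

Perfect competition: P = MC = 59, so 64 − 5Q = 59 and Q = 1.
The monopolist equates marginal revenue to marginal cost: 64 − 10Q = 59, so Q = 0.5. From demand, P = 61.5.
DWL is the triangle between Q = 0.5 and Q = 1: ½·(1 − 0.5)·(61.5 − 59) = 0.625.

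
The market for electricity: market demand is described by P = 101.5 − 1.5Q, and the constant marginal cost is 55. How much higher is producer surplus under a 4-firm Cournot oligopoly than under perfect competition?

Producer surplus rises by 230.64

Perfect competition: P = MC = 55, so 101.5 − 1.5Q = 55 and Q = 31.
PS = (55 − 55)·31 = 0.
Cournot with 4 identical firms: the symmetric best-response condition is 101.5 − 7.5q = 55. Each firm produces q = 6.2, total output Q = 24.8, price P = 64.3.
PS = (64.3 − 55)·24.8 = 230.64.
Change in producer surplus: 230.64 − 0 = 230.64.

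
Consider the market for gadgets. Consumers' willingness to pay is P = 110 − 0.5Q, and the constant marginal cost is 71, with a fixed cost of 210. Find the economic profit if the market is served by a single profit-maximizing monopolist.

A monopolist chooses Q where MR = MC. MR = 110 − Q; setting this equal to 71 gives Q = 39 and P = 90.5.
Profit = (90.5 − 71)·39 − 210 = 550.5.

Profit = 550.5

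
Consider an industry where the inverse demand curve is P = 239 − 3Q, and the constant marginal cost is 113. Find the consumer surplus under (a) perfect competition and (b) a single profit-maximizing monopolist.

Competition: CS = 2646; Monopoly: CS = 661.5

Competitive firms price at marginal cost: P = 113, giving Q = 42.
CS = ½·(239 − 113)·42 = 2646.
The monopolist equates marginal revenue to marginal cost: 239 − 6Q = 113, so Q = 21. From demand, P = 176.
CS = ½·(239 − 176)·21 = 661.5.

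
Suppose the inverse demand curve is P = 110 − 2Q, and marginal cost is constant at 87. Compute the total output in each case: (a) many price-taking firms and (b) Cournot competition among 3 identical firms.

Competition: Q = 11.5; Cournot: Q = 8.625

Under competition P = MC = 87, so Q = (110 − 87)/2 = 11.5.
Cournot with 3 identical firms: the symmetric best-response condition is 110 − 8q = 87. Each firm produces q = 2.875, total output Q = 8.625, price P = 92.75.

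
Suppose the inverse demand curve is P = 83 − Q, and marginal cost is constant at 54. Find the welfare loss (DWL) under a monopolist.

DWL = 105.125

Under competition P = MC = 54, so Q = (83 − 54)/1 = 29.
A monopolist chooses Q where MR = MC. MR = 83 − 2Q; setting this equal to 54 gives Q = 14.5 and P = 68.5.
DWL is the triangle between Q = 14.5 and Q = 29: ½·(29 − 14.5)·(68.5 − 54) = 105.125.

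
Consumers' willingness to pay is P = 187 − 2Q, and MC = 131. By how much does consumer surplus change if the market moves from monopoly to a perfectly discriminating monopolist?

CS falls by 196

The monopolist equates marginal revenue to marginal cost: 187 − 4Q = 131, so Q = 14. From demand, P = 159.
CS = ½·(187 − 159)·14 = 196.
With perfect price discrimination, output is the efficient level Q = 28 (where demand meets MC), but every buyer pays their willingness to pay: CS = 0 and PS = total surplus.
CS = 0.
Change in consumer surplus: 0 − 196 = −196.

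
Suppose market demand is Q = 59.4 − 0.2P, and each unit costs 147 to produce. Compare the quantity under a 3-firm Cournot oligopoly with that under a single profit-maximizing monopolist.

Cournot: Q = 22.5; Monopoly: Q = 15

Inverting demand: P = 297 − 5Q.
Cournot with 3 identical firms: the symmetric best-response condition is 297 − 20q = 147. Each firm produces q = 7.5, total output Q = 22.5, price P = 184.5.
Monopoly sets MR = MC: 297 − 10Q = 147 ⇒ Q = 15, P = 297 − 5·15 = 222.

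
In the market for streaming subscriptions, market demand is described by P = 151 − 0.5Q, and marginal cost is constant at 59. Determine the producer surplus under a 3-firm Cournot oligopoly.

Cournot with 3 identical firms: the symmetric best-response condition is 151 − 2q = 59. Each firm produces q = 46, total output Q = 138, price P = 82.
PS = (82 − 59)·138 = 3174.

PS = 3174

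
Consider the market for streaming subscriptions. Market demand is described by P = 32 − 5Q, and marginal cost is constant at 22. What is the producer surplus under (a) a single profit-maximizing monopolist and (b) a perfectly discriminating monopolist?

Monopoly sets MR = MC: 32 − 10Q = 22 ⇒ Q = 1, P = 32 − 5·1 = 27.
PS = (27 − 22)·1 = 5.
With perfect price discrimination, output is the efficient level Q = 2 (where demand meets MC), but every buyer pays their willingness to pay: CS = 0 and PS = total surplus.
PS = ½·(32 − 22)·2 = 10.

Monopoly: PS = 5; Perfect PD: PS = 10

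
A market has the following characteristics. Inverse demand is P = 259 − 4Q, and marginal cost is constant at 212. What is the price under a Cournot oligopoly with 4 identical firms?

P = 221.4

In a 4-firm Cournot equilibrium, symmetry and the first-order condition give q = (259 − 212)/(20) = 2.35. So Q = 9.4 and P = 221.4.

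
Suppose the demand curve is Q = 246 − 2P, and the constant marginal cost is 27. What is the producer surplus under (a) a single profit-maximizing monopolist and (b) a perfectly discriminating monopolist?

Monopoly: PS = 4608; Perfect PD: PS = 9216

Inverting demand: P = 123 − 0.5Q.
The monopolist equates marginal revenue to marginal cost: 123 − Q = 27, so Q = 96. From demand, P = 75.
PS = (75 − 27)·96 = 4608.
A perfectly discriminating monopolist sells every unit with P(Q) ≥ MC(Q), so output equals the competitive quantity Q = 192. Each buyer pays their reservation price, so CS = 0 and the firm captures all surplus.
PS = ½·(123 − 27)·192 = 9216.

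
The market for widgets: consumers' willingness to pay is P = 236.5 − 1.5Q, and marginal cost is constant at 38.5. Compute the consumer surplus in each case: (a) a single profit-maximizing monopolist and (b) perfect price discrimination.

A monopolist chooses Q where MR = MC. MR = 236.5 − 3Q; setting this equal to 38.5 gives Q = 66 and P = 137.5.
CS = ½·(236.5 − 137.5)·66 = 3267.
With perfect price discrimination, output is the efficient level Q = 132 (where demand meets MC), but every buyer pays their willingness to pay: CS = 0 and PS = total surplus.
CS = 0.

Monopoly: CS = 3267; Perfect PD: CS = 0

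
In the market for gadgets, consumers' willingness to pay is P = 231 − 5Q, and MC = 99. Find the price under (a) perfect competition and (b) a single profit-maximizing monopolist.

Competitive firms price at marginal cost: P = 99, giving Q = 26.4.
A monopolist chooses Q where MR = MC. MR = 231 − 10Q; setting this equal to 99 gives Q = 13.2 and P = 165.

Competition: P = 99; Monopoly: P = 165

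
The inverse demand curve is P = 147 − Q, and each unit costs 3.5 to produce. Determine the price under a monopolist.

P = 75.25

The monopolist equates marginal revenue to marginal cost: 147 − 2Q = 3.5, so Q = 71.75. From demand, P = 75.25.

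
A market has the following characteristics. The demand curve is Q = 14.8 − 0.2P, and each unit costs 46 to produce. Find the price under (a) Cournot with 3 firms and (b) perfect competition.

Inverting demand: P = 74 − 5Q.
Cournot with 3 identical firms: the symmetric best-response condition is 74 − 20q = 46. Each firm produces q = 1.4, total output Q = 4.2, price P = 53.
Competitive firms price at marginal cost: P = 46, giving Q = 5.6.

Cournot: P = 53; Competition: P = 46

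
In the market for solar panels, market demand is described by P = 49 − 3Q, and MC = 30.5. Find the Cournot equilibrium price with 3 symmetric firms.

P = 35.125

Cournot with 3 identical firms: the symmetric best-response condition is 49 − 12q = 30.5. Each firm produces q = 37/24, total output Q = 4.625, price P = 35.125.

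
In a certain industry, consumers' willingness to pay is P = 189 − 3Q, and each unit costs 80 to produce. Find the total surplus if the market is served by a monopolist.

The monopolist equates marginal revenue to marginal cost: 189 − 6Q = 80, so Q = 109/6. From demand, P = 134.5.
CS = ½·(189 − 134.5)·109/6 = 11881/24; PS = (134.5 − 80)·109/6 = 11881/12; TS = 1485.125.

TS = 1485.125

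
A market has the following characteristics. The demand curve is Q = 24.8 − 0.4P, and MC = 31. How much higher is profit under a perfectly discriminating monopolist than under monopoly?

Inverting demand: P = 62 − 2.5Q.
A monopolist chooses Q where MR = MC. MR = 62 − 5Q; setting this equal to 31 gives Q = 6.2 and P = 46.5.
Profit = (46.5 − 31)·6.2 = 96.1.
With perfect price discrimination, output is the efficient level Q = 12.4 (where demand meets MC), but every buyer pays their willingness to pay: CS = 0 and PS = total surplus.
PS equals the full surplus area, 192.2. Profit = 192.2 = 192.2.
Change in profit: 192.2 − 96.1 = 96.1.

π rises by 96.1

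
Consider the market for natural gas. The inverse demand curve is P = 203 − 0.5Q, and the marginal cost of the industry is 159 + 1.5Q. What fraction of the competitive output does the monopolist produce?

Monopoly sets MR = MC: 203 − Q = 159 + 1.5Q ⇒ Q = 17.6, P = 203 − 0.5·17.6 = 194.2.
Competitive equilibrium sets price equal to marginal cost: 203 − 0.5Q = 159 + 1.5Q, so Q = 22 and P = 192.
Ratio Q_m/Q_c = 17.6/22 = 0.8.

Q_m/Q_c = 0.8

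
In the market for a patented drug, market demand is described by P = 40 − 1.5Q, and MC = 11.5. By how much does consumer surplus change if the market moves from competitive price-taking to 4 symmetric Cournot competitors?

Under competition P = MC = 11.5, so Q = (40 − 11.5)/1.5 = 19.
CS = ½·(40 − 11.5)·19 = 270.75.
In a 4-firm Cournot equilibrium, symmetry and the first-order condition give q = (40 − 11.5)/(7.5) = 3.8. So Q = 15.2 and P = 17.2.
CS = ½·(40 − 17.2)·15.2 = 173.28.
Change in consumer surplus: 173.28 − 270.75 = −97.47.

Consumer surplus falls by 97.47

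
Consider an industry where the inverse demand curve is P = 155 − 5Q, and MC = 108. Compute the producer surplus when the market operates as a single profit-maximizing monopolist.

PS = 110.45

A monopolist chooses Q where MR = MC. MR = 155 − 10Q; setting this equal to 108 gives Q = 4.7 and P = 131.5.
PS = (131.5 − 108)·4.7 = 110.45.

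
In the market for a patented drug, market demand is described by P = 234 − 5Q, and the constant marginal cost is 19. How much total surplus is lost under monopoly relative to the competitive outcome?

DWL = 1155.625

Under competition P = MC = 19, so Q = (234 − 19)/5 = 43.
A monopolist chooses Q where MR = MC. MR = 234 − 10Q; setting this equal to 19 gives Q = 21.5 and P = 126.5.
DWL is the triangle between Q = 21.5 and Q = 43: ½·(43 − 21.5)·(126.5 − 19) = 1155.625.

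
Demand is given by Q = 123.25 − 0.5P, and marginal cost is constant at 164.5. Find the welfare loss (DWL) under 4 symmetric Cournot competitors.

Inverting demand: P = 246.5 − 2Q.
Competitive firms price at marginal cost: P = 164.5, giving Q = 41.
In a 4-firm Cournot equilibrium, symmetry and the first-order condition give q = (246.5 − 164.5)/(10) = 8.2. So Q = 32.8 and P = 180.9.
DWL is the triangle between Q = 32.8 and Q = 41: ½·(41 − 32.8)·(180.9 − 164.5) = 67.24.

DWL = 67.24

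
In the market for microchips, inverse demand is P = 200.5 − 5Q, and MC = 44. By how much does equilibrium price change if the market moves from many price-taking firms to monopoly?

Perfect competition: P = MC = 44, so 200.5 − 5Q = 44 and Q = 31.3.
The monopolist equates marginal revenue to marginal cost: 200.5 − 10Q = 44, so Q = 15.65. From demand, P = 122.25.
Change in equilibrium price: 122.25 − 44 = 78.25.

Equilibrium price rises by 78.25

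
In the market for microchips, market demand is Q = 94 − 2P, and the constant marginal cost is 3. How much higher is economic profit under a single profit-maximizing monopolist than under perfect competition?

Inverting demand: P = 47 − 0.5Q.
Perfect competition: P = MC = 3, so 47 − 0.5Q = 3 and Q = 88.
Profit = (3 − 3)·88 = 0.
The monopolist equates marginal revenue to marginal cost: 47 − Q = 3, so Q = 44. From demand, P = 25.
Profit = (25 − 3)·44 = 968.
Change in economic profit: 968 − 0 = 968.

π rises by 968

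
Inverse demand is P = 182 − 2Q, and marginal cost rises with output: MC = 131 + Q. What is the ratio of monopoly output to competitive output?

Q_m/Q_c = 0.6

The monopolist equates marginal revenue to marginal cost: 182 − 4Q = 131 + Q, so Q = 10.2. From demand, P = 161.6.
Competitive equilibrium sets price equal to marginal cost: 182 − 2Q = 131 + Q, so Q = 17 and P = 148.
Ratio Q_m/Q_c = 10.2/17 = 0.6.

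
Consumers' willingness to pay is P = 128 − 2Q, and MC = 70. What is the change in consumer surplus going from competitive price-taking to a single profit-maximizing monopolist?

CS falls by 630.75

Competitive firms price at marginal cost: P = 70, giving Q = 29.
CS = ½·(128 − 70)·29 = 841.
A monopolist chooses Q where MR = MC. MR = 128 − 4Q; setting this equal to 70 gives Q = 14.5 and P = 99.
CS = ½·(128 − 99)·14.5 = 210.25.
Change in consumer surplus: 210.25 − 841 = −630.75.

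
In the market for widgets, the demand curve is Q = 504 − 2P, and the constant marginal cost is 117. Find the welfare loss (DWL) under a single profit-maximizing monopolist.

DWL = 4556.25

Inverting demand: P = 252 − 0.5Q.
Competitive firms price at marginal cost: P = 117, giving Q = 270.
A monopolist chooses Q where MR = MC. MR = 252 − Q; setting this equal to 117 gives Q = 135 and P = 184.5.
DWL is the triangle between Q = 135 and Q = 270: ½·(270 − 135)·(184.5 − 117) = 4556.25.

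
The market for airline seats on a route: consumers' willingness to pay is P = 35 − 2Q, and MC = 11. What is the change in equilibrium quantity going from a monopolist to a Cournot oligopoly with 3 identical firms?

Equilibrium quantity rises by 3

Monopoly sets MR = MC: 35 − 4Q = 11 ⇒ Q = 6, P = 35 − 2·6 = 23.
With 3 symmetric Cournot firms, each firm's FOC gives 35 − 8q = 11, so q = 3, Q = 3·3 = 9, and P = 17.
Change in equilibrium quantity: 9 − 6 = 3.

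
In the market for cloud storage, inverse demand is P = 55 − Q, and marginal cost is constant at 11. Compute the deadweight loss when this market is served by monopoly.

DWL = 242

Under competition P = MC = 11, so Q = (55 − 11)/1 = 44.
Monopoly sets MR = MC: 55 − 2Q = 11 ⇒ Q = 22, P = 55 − 22 = 33.
DWL is the triangle between Q = 22 and Q = 44: ½·(44 − 22)·(33 − 11) = 242.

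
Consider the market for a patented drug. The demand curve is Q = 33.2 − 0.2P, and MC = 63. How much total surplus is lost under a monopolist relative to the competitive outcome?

Inverting demand: P = 166 − 5Q.
Competitive firms price at marginal cost: P = 63, giving Q = 20.6.
The monopolist equates marginal revenue to marginal cost: 166 − 10Q = 63, so Q = 10.3. From demand, P = 114.5.
DWL is the triangle between Q = 10.3 and Q = 20.6: ½·(20.6 − 10.3)·(114.5 − 63) = 265.225.

DWL = 265.225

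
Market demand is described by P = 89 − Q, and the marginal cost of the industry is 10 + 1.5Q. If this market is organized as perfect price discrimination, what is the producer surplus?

Under first-degree price discrimination the firm charges each unit its demand price and produces up to where P = MC, i.e. Q = 31.6. Consumer surplus is zero; producer surplus equals total surplus.
PS = ½·(89 − 10)·31.6 = 1248.2.

PS = 1248.2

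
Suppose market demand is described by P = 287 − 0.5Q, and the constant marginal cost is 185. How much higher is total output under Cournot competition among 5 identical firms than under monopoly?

The monopolist equates marginal revenue to marginal cost: 287 − Q = 185, so Q = 102. From demand, P = 236.
In a 5-firm Cournot equilibrium, symmetry and the first-order condition give q = (287 − 185)/(3) = 34. So Q = 170 and P = 202.
Change in total output: 170 − 102 = 68.

Q rises by 68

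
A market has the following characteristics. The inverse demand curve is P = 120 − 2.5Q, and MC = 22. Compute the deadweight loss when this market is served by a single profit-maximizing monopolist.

Competitive firms price at marginal cost: P = 22, giving Q = 39.2.
The monopolist equates marginal revenue to marginal cost: 120 − 5Q = 22, so Q = 19.6. From demand, P = 71.
DWL is the triangle between Q = 19.6 and Q = 39.2: ½·(39.2 − 19.6)·(71 − 22) = 480.2.

DWL = 480.2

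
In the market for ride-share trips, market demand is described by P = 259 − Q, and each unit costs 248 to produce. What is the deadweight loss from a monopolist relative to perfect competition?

DWL = 15.125

Competitive firms price at marginal cost: P = 248, giving Q = 11.
The monopolist equates marginal revenue to marginal cost: 259 − 2Q = 248, so Q = 5.5. From demand, P = 253.5.
DWL is the triangle between Q = 5.5 and Q = 11: ½·(11 − 5.5)·(253.5 − 248) = 15.125.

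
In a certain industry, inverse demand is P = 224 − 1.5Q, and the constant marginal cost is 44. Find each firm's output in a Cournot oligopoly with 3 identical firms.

q_i = 30

Cournot with 3 identical firms: the symmetric best-response condition is 224 − 6q = 44. Each firm produces q = 30, total output Q = 90, price P = 89.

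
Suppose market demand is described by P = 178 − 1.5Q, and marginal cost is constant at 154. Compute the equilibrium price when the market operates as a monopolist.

A monopolist chooses Q where MR = MC. MR = 178 − 3Q; setting this equal to 154 gives Q = 8 and P = 166.

P = 166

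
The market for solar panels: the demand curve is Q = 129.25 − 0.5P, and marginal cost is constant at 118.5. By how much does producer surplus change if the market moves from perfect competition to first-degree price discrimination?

PS rises by 4900

Inverting demand: P = 258.5 − 2Q.
Under competition P = MC = 118.5, so Q = (258.5 − 118.5)/2 = 70.
PS = (118.5 − 118.5)·70 = 0.
Under first-degree price discrimination the firm charges each unit its demand price and produces up to where P = MC, i.e. Q = 70. Consumer surplus is zero; producer surplus equals total surplus.
PS = ½·(258.5 − 118.5)·70 = 4900.
Change in producer surplus: 4900 − 0 = 4900.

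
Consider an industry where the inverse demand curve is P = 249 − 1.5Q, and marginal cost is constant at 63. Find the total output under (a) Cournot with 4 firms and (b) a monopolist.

Cournot: Q = 99.2; Monopoly: Q = 62

In a 4-firm Cournot equilibrium, symmetry and the first-order condition give q = (249 − 63)/(7.5) = 24.8. So Q = 99.2 and P = 100.2.
The monopolist equates marginal revenue to marginal cost: 249 − 3Q = 63, so Q = 62. From demand, P = 156.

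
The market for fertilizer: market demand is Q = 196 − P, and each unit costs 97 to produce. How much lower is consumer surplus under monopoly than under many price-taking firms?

Inverting demand: P = 196 − Q.
Competitive firms price at marginal cost: P = 97, giving Q = 99.
CS = ½·(196 − 97)·99 = 4900.5.
A monopolist chooses Q where MR = MC. MR = 196 − 2Q; setting this equal to 97 gives Q = 49.5 and P = 146.5.
CS = ½·(196 − 146.5)·49.5 = 1225.125.
Change in consumer surplus: 1225.125 − 4900.5 = −3675.375.

CS falls by 3675.375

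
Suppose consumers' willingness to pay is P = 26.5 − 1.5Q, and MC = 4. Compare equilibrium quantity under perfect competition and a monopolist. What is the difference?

Perfect competition: P = MC = 4, so 26.5 − 1.5Q = 4 and Q = 15.
Monopoly sets MR = MC: 26.5 − 3Q = 4 ⇒ Q = 7.5, P = 26.5 − 1.5·7.5 = 15.25.
Change in equilibrium quantity: 7.5 − 15 = −7.5.

Q falls by 7.5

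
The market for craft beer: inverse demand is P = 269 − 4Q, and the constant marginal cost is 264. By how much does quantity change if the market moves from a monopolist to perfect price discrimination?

Quantity rises by 0.625

Monopoly sets MR = MC: 269 − 8Q = 264 ⇒ Q = 0.625, P = 269 − 4·0.625 = 266.5.
With perfect price discrimination, output is the efficient level Q = 1.25 (where demand meets MC), but every buyer pays their willingness to pay: CS = 0 and PS = total surplus.
Change in quantity: 1.25 − 0.625 = 0.625.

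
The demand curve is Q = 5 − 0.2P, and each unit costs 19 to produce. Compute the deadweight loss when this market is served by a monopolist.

DWL = 0.9

Inverting demand: P = 25 − 5Q.
Competitive firms price at marginal cost: P = 19, giving Q = 1.2.
Monopoly sets MR = MC: 25 − 10Q = 19 ⇒ Q = 0.6, P = 25 − 5·0.6 = 22.
DWL is the triangle between Q = 0.6 and Q = 1.2: ½·(1.2 − 0.6)·(22 − 19) = 0.9.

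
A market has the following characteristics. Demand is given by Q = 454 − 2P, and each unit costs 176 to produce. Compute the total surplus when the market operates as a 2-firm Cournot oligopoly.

TS = 2312

Inverting demand: P = 227 − 0.5Q.
Cournot with 2 identical firms: the symmetric best-response condition is 227 − 1.5q = 176. Each firm produces q = 34, total output Q = 68, price P = 193.
CS = ½·(227 − 193)·68 = 1156; PS = (193 − 176)·68 = 1156; TS = 2312.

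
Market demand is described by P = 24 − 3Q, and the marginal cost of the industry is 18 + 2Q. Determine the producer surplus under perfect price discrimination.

PS = 3.6

Under first-degree price discrimination the firm charges each unit its demand price and produces up to where P = MC, i.e. Q = 1.2. Consumer surplus is zero; producer surplus equals total surplus.
PS = ½·(24 − 18)·1.2 = 3.6.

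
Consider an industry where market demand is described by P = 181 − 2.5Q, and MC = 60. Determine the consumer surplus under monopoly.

A monopolist chooses Q where MR = MC. MR = 181 − 5Q; setting this equal to 60 gives Q = 24.2 and P = 120.5.
CS = ½·(181 − 120.5)·24.2 = 732.05.

CS = 732.05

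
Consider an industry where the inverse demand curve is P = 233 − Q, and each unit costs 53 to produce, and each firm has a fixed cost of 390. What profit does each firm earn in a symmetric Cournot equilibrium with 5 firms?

π_i = 510

Cournot with 5 identical firms: the symmetric best-response condition is 233 − 6q = 53. Each firm produces q = 30, total output Q = 150, price P = 83.
Each firm's profit = (83 − 53)·30 − 390 = 510.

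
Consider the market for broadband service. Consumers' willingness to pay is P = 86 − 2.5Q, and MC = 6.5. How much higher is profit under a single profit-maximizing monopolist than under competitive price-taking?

π rises by 632.025

Competitive firms price at marginal cost: P = 6.5, giving Q = 31.8.
Profit = (6.5 − 6.5)·31.8 = 0.
A monopolist chooses Q where MR = MC. MR = 86 − 5Q; setting this equal to 6.5 gives Q = 15.9 and P = 46.25.
Profit = (46.25 − 6.5)·15.9 = 632.025.
Change in profit: 632.025 − 0 = 632.025.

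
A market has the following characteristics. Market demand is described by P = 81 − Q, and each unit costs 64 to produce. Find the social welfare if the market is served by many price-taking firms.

TS = 144.5

Competitive firms price at marginal cost: P = 64, giving Q = 17.
CS = ½·(81 − 64)·17 = 144.5; PS = (64 − 64)·17 = 0; TS = 144.5.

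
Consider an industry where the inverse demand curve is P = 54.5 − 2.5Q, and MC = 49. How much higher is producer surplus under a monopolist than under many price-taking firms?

PS rises by 3.025

Competitive firms price at marginal cost: P = 49, giving Q = 2.2.
PS = (49 − 49)·2.2 = 0.
Monopoly sets MR = MC: 54.5 − 5Q = 49 ⇒ Q = 1.1, P = 54.5 − 2.5·1.1 = 51.75.
PS = (51.75 − 49)·1.1 = 3.025.
Change in producer surplus: 3.025 − 0 = 3.025.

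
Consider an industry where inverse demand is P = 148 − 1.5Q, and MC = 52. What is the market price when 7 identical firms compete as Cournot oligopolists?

P = 64

In a 7-firm Cournot equilibrium, symmetry and the first-order condition give q = (148 − 52)/(12) = 8. So Q = 56 and P = 64.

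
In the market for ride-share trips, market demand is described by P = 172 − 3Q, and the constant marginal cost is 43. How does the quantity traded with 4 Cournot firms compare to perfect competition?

Cournot: Q = 34.4; Competition: Q = 43

Cournot with 4 identical firms: the symmetric best-response condition is 172 − 15q = 43. Each firm produces q = 8.6, total output Q = 34.4, price P = 68.8.
Perfect competition: P = MC = 43, so 172 − 3Q = 43 and Q = 43.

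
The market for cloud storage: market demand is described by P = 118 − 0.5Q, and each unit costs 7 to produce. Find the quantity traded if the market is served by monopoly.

Q = 111

A monopolist chooses Q where MR = MC. MR = 118 − Q; setting this equal to 7 gives Q = 111 and P = 62.5.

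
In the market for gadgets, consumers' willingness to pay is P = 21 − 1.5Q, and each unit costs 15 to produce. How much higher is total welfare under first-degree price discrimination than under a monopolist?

A monopolist chooses Q where MR = MC. MR = 21 − 3Q; setting this equal to 15 gives Q = 2 and P = 18.
CS = ½·(21 − 18)·2 = 3; PS = (18 − 15)·2 = 6; TS = 9.
Under first-degree price discrimination the firm charges each unit its demand price and produces up to where P = MC, i.e. Q = 4. Consumer surplus is zero; producer surplus equals total surplus.
TS = 12 (equal to competitive TS).
Change in total welfare: 12 − 9 = 3.

Total welfare rises by 3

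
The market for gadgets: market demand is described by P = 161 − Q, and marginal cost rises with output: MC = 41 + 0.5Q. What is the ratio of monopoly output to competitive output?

A monopolist chooses Q where MR = MC. MR = 161 − 2Q; setting this equal to 41 + 0.5Q gives Q = 48 and P = 113.
Competitive equilibrium sets price equal to marginal cost: 161 − Q = 41 + 0.5Q, so Q = 80 and P = 81.
Ratio Q_m/Q_c = 48/80 = 0.6.

Q_m/Q_c = 0.6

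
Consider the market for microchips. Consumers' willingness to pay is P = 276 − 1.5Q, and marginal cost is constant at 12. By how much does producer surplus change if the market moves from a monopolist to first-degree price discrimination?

Producer surplus rises by 11616

A monopolist chooses Q where MR = MC. MR = 276 − 3Q; setting this equal to 12 gives Q = 88 and P = 144.
PS = (144 − 12)·88 = 11616.
Under first-degree price discrimination the firm charges each unit its demand price and produces up to where P = MC, i.e. Q = 176. Consumer surplus is zero; producer surplus equals total surplus.
PS = ½·(276 − 12)·176 = 23232.
Change in producer surplus: 23232 − 11616 = 11616.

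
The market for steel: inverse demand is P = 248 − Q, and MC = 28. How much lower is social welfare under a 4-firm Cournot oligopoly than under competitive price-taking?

TS falls by 968

Under competition P = MC = 28, so Q = (248 − 28)/1 = 220.
CS = ½·(248 − 28)·220 = 24200; PS = (28 − 28)·220 = 0; TS = 24200.
With 4 symmetric Cournot firms, each firm's FOC gives 248 − 5q = 28, so q = 44, Q = 4·44 = 176, and P = 72.
CS = ½·(248 − 72)·176 = 15488; PS = (72 − 28)·176 = 7744; TS = 23232.
Change in social welfare: 23232 − 24200 = −968.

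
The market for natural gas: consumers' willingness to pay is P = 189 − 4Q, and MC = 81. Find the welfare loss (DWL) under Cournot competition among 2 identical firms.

Perfect competition: P = MC = 81, so 189 − 4Q = 81 and Q = 27.
With 2 symmetric Cournot firms, each firm's FOC gives 189 − 12q = 81, so q = 9, Q = 2·9 = 18, and P = 117.
DWL is the triangle between Q = 18 and Q = 27: ½·(27 − 18)·(117 − 81) = 162.

DWL = 162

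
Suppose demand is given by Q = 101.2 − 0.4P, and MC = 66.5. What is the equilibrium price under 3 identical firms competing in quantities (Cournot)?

P = 113.125

Inverting demand: P = 253 − 2.5Q.
In a 3-firm Cournot equilibrium, symmetry and the first-order condition give q = (253 − 66.5)/(10) = 18.65. So Q = 55.95 and P = 113.125.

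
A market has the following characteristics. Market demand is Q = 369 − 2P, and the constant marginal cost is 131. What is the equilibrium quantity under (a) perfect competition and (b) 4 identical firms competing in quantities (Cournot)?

Competition: Q = 107; Cournot: Q = 85.6

Inverting demand: P = 184.5 − 0.5Q.
Competitive firms price at marginal cost: P = 131, giving Q = 107.
Cournot with 4 identical firms: the symmetric best-response condition is 184.5 − 2.5q = 131. Each firm produces q = 21.4, total output Q = 85.6, price P = 141.7.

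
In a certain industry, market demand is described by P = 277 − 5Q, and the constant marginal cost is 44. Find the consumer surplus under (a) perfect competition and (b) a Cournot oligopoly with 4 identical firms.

Competitive firms price at marginal cost: P = 44, giving Q = 46.6.
CS = ½·(277 − 44)·46.6 = 5428.9.
Cournot with 4 identical firms: the symmetric best-response condition is 277 − 25q = 44. Each firm produces q = 9.32, total output Q = 37.28, price P = 90.6.
CS = ½·(277 − 90.6)·37.28 = 3474.496.

Competition: CS = 5428.9; Cournot: CS = 3474.496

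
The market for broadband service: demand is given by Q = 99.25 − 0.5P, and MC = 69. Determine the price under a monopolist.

P = 133.75

Inverting demand: P = 198.5 − 2Q.
Monopoly sets MR = MC: 198.5 − 4Q = 69 ⇒ Q = 32.375, P = 198.5 − 2·32.375 = 133.75.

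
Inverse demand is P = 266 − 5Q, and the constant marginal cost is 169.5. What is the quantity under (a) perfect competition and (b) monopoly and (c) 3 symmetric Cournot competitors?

Competition: Q = 19.3; Monopoly: Q = 9.65; Cournot: Q = 14.475

Perfect competition: P = MC = 169.5, so 266 − 5Q = 169.5 and Q = 19.3.
Monopoly sets MR = MC: 266 − 10Q = 169.5 ⇒ Q = 9.65, P = 266 − 5·9.65 = 217.75.
In a 3-firm Cournot equilibrium, symmetry and the first-order condition give q = (266 − 169.5)/(20) = 4.825. So Q = 14.475 and P = 193.625.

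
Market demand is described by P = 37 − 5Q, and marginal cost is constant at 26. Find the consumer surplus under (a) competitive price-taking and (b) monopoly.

Competition: CS = 12.1; Monopoly: CS = 3.025

Perfect competition: P = MC = 26, so 37 − 5Q = 26 and Q = 2.2.
CS = ½·(37 − 26)·2.2 = 12.1.
The monopolist equates marginal revenue to marginal cost: 37 − 10Q = 26, so Q = 1.1. From demand, P = 31.5.
CS = ½·(37 − 31.5)·1.1 = 3.025.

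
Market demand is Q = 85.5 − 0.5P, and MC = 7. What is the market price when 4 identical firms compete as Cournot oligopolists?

P = 39.8

Inverting demand: P = 171 − 2Q.
Cournot with 4 identical firms: the symmetric best-response condition is 171 − 10q = 7. Each firm produces q = 16.4, total output Q = 65.6, price P = 39.8.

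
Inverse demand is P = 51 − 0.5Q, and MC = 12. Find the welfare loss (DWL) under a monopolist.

DWL = 380.25

Perfect competition: P = MC = 12, so 51 − 0.5Q = 12 and Q = 78.
The monopolist equates marginal revenue to marginal cost: 51 − Q = 12, so Q = 39. From demand, P = 31.5.
DWL is the triangle between Q = 39 and Q = 78: ½·(78 − 39)·(31.5 − 12) = 380.25.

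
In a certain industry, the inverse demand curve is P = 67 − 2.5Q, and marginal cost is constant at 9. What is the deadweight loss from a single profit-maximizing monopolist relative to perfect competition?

DWL = 168.2

Under competition P = MC = 9, so Q = (67 − 9)/2.5 = 23.2.
Monopoly sets MR = MC: 67 − 5Q = 9 ⇒ Q = 11.6, P = 67 − 2.5·11.6 = 38.
DWL is the triangle between Q = 11.6 and Q = 23.2: ½·(23.2 − 11.6)·(38 − 9) = 168.2.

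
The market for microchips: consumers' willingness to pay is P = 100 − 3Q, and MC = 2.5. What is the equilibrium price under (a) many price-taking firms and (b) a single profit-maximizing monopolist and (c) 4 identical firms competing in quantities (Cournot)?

Competition: P = 2.5; Monopoly: P = 51.25; Cournot: P = 22

Perfect competition: P = MC = 2.5, so 100 − 3Q = 2.5 and Q = 32.5.
The monopolist equates marginal revenue to marginal cost: 100 − 6Q = 2.5, so Q = 16.25. From demand, P = 51.25.
With 4 symmetric Cournot firms, each firm's FOC gives 100 − 15q = 2.5, so q = 6.5, Q = 4·6.5 = 26, and P = 22.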